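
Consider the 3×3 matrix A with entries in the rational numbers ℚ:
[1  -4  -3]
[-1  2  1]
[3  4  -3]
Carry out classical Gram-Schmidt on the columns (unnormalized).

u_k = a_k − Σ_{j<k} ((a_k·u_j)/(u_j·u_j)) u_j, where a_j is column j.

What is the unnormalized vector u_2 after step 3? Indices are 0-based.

u_2 = (-5/9, -8/9, -1/9)

Step 1: u_0 = a_0 = (1, -1, 3).
Step 2: u_1 = a_1 − (6/11)·u_0 = (-50/11, 28/11, 26/11).
Step 3: u_2 = a_2 − (-13/11)·u_0 − (5/18)·u_1 = (-5/9, -8/9, -1/9).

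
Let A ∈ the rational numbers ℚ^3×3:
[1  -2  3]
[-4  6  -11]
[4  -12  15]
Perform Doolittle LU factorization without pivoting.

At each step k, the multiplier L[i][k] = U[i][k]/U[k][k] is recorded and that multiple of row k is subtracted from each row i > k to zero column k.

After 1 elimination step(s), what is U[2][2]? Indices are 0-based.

U[2][2] = 3

Step 1: pivot at (0,0) is 1.
  row1 ← row1 − (-4)·row0  ⇒  L[1][0]=-4, U row1=(0, -2, 1)
  row2 ← row2 − (4)·row0  ⇒  L[2][0]=4, U row2=(0, -4, 3)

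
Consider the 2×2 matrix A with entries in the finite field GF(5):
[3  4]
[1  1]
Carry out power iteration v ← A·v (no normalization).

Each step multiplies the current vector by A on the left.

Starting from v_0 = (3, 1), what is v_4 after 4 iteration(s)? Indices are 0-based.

v_0 = (3, 1).
v_1 = A·v_0 = (3, 4).
v_2 = A·v_1 = (0, 2).
v_3 = A·v_2 = (3, 2).
v_4 = A·v_3 = (2, 0).

v_4 = (2, 0)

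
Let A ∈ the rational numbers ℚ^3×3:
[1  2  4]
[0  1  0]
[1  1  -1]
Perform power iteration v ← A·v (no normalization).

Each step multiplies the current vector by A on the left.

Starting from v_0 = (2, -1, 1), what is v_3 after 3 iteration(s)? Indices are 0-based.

v_0 = (2, -1, 1).
v_1 = A·v_0 = (4, -1, 0).
v_2 = A·v_1 = (2, -1, 3).
v_3 = A·v_2 = (12, -1, -2).

v_3 = (12, -1, -2)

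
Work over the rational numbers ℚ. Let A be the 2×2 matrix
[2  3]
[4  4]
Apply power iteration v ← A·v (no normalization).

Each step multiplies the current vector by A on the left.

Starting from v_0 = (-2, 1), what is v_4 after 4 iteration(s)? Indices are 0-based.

v_0 = (-2, 1).
v_1 = A·v_0 = (-1, -4).
v_2 = A·v_1 = (-14, -20).
v_3 = A·v_2 = (-88, -136).
v_4 = A·v_3 = (-584, -896).

v_4 = (-584, -896)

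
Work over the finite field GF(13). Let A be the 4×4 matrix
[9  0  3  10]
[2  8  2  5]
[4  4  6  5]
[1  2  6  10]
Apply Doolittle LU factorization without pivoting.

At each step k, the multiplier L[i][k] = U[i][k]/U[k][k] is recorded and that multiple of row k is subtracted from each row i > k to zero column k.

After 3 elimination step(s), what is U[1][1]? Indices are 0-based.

U[1][1] = 8

k=0: U[0][0]=9
  eliminate (1,0): mult=6, new row 1: (0, 8, 10, 10); set L[1][0]=6
  eliminate (2,0): mult=12, new row 2: (0, 4, 9, 2); set L[2][0]=12
  eliminate (3,0): mult=3, new row 3: (0, 2, 10, 6); set L[3][0]=3
k=1: U[1][1]=8
  eliminate (2,1): mult=7, new row 2: (0, 0, 4, 10); set L[2][1]=7
  eliminate (3,1): mult=10, new row 3: (0, 0, 1, 10); set L[3][1]=10
k=2: U[2][2]=4
  eliminate (3,2): mult=10, new row 3: (0, 0, 0, 1); set L[3][2]=10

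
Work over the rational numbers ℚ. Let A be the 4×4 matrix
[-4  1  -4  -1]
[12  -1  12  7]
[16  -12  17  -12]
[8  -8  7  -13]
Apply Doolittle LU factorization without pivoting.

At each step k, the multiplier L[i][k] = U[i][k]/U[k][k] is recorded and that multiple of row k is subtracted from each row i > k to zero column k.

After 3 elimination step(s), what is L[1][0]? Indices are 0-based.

L[1][0] = -3

k=0: U[0][0]=-4
  eliminate (1,0): mult=-3, new row 1: (0, 2, 0, 4); set L[1][0]=-3
  eliminate (2,0): mult=-4, new row 2: (0, -8, 1, -16); set L[2][0]=-4
  eliminate (3,0): mult=-2, new row 3: (0, -6, -1, -15); set L[3][0]=-2
k=1: U[1][1]=2
  eliminate (2,1): mult=-4, new row 2: (0, 0, 1, 0); set L[2][1]=-4
  eliminate (3,1): mult=-3, new row 3: (0, 0, -1, -3); set L[3][1]=-3
k=2: U[2][2]=1
  eliminate (3,2): mult=-1, new row 3: (0, 0, 0, -3); set L[3][2]=-1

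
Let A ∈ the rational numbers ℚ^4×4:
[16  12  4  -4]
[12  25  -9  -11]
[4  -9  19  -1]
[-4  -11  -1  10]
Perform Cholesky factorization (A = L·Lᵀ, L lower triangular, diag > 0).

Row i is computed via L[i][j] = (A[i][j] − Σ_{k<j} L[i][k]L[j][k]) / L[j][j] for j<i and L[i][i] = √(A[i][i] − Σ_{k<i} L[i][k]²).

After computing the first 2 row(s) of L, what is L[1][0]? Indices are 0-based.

L[1][0] = 3

Step 1: L[0][0] = √(16) = 4.
  L[1][0] = (12) / L[0][0] = 3.
Step 2: L[1][1] = √(16) = 4.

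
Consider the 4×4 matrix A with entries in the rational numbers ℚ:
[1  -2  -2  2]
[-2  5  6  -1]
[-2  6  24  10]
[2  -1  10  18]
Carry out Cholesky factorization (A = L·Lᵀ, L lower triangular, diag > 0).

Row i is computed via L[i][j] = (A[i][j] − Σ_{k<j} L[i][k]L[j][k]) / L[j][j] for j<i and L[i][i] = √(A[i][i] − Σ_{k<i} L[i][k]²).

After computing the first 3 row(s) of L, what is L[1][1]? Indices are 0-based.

L[1][1] = 1

Step 1: L[0][0] = √(1) = 1.
  L[1][0] = (-2) / L[0][0] = -2.
Step 2: L[1][1] = √(1) = 1.
  L[2][0] = (-2) / L[0][0] = -2.
  L[2][1] = (2) / L[1][1] = 2.
Step 3: L[2][2] = √(16) = 4.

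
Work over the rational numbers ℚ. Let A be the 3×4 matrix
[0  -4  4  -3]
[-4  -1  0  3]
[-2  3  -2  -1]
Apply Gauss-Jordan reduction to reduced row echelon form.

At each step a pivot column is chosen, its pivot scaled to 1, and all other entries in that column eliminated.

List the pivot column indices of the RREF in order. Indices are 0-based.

pivot columns: 0, 1, 2

[1] R0 <-> R1
[1] R0 /= -4  ⇒  (1, 1/4, 0, -3/4)
     R2 -= -2·R0  ⇒  (0, 7/2, -2, -5/2)
[2] R1 /= -4  ⇒  (0, 1, -1, 3/4)
     R0 -= 1/4·R1  ⇒  (1, 0, 1/4, -15/16)
     R2 -= 7/2·R1  ⇒  (0, 0, 3/2, -41/8)
[3] R2 /= 3/2  ⇒  (0, 0, 1, -41/12)
     R0 -= 1/4·R2  ⇒  (1, 0, 0, -1/12)
     R1 -= -1·R2  ⇒  (0, 1, 0, -8/3)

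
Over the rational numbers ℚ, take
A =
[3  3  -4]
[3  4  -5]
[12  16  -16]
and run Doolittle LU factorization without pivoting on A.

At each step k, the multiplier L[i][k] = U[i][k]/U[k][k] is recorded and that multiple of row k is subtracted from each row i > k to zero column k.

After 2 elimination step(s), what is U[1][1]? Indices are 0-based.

k=0: U[0][0]=3
  eliminate (1,0): mult=1, new row 1: (0, 1, -1); set L[1][0]=1
  eliminate (2,0): mult=4, new row 2: (0, 4, 0); set L[2][0]=4
k=1: U[1][1]=1
  eliminate (2,1): mult=4, new row 2: (0, 0, 4); set L[2][1]=4

U[1][1] = 1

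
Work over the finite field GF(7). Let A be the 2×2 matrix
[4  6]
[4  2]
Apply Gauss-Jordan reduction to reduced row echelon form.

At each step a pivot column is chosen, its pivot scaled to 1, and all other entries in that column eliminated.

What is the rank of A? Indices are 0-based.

[1] R0 /= 4  ⇒  (1, 5)
     R1 -= 4·R0  ⇒  (0, 3)
[2] R1 /= 3  ⇒  (0, 1)
     R0 -= 5·R1  ⇒  (1, 0)

rank = 2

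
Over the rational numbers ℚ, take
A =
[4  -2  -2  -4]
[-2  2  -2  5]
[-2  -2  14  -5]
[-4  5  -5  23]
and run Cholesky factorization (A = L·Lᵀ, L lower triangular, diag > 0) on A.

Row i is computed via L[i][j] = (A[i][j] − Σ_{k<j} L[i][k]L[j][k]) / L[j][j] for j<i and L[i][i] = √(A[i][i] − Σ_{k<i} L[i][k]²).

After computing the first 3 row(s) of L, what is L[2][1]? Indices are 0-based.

Step 1: L[0][0] = √(4) = 2.
  L[1][0] = (-2) / L[0][0] = -1.
Step 2: L[1][1] = √(1) = 1.
  L[2][0] = (-2) / L[0][0] = -1.
  L[2][1] = (-3) / L[1][1] = -3.
Step 3: L[2][2] = √(4) = 2.

L[2][1] = -3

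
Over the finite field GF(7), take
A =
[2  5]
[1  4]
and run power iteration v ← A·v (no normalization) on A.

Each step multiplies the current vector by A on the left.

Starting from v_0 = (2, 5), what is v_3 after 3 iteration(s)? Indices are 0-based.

v_0 = (2, 5).
v_1 = A·v_0 = (1, 1).
v_2 = A·v_1 = (0, 5).
v_3 = A·v_2 = (4, 6).

v_3 = (4, 6)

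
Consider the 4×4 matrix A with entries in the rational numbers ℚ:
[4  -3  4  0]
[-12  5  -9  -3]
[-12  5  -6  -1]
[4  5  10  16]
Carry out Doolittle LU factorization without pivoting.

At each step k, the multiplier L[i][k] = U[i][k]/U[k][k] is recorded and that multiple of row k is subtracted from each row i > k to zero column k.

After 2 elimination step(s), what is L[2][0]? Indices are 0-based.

k=0: U[0][0]=4
  eliminate (1,0): mult=-3, new row 1: (0, -4, 3, -3); set L[1][0]=-3
  eliminate (2,0): mult=-3, new row 2: (0, -4, 6, -1); set L[2][0]=-3
  eliminate (3,0): mult=1, new row 3: (0, 8, 6, 16); set L[3][0]=1
k=1: U[1][1]=-4
  eliminate (2,1): mult=1, new row 2: (0, 0, 3, 2); set L[2][1]=1
  eliminate (3,1): mult=-2, new row 3: (0, 0, 12, 10); set L[3][1]=-2

L[2][0] = -3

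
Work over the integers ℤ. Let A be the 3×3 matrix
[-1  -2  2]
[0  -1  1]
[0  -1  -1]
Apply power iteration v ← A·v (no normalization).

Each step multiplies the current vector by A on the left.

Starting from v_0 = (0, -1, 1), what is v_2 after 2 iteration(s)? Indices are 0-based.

v_2 = (-8, -2, -2)

v_0 = (0, -1, 1).
v_1 = A·v_0 = (4, 2, 0).
v_2 = A·v_1 = (-8, -2, -2).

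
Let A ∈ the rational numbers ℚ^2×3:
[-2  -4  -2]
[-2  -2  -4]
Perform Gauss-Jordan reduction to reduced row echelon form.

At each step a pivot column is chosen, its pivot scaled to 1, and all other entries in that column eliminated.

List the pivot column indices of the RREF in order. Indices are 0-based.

pivot(0,0)=-2: scale R0 → (1, 2, 1)
  clear (1,0): R1 −= (-2)R0 → (0, 2, -2)
pivot(1,1)=2: scale R1 → (0, 1, -1)
  clear (0,1): R0 −= (2)R1 → (1, 0, 3)

pivot columns: 0, 1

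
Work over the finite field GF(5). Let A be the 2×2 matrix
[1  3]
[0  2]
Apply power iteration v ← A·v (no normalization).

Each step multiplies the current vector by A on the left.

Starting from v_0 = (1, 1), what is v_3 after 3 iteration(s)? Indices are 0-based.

v_3 = (2, 3)

v_0 = (1, 1).
v_1 = A·v_0 = (4, 2).
v_2 = A·v_1 = (0, 4).
v_3 = A·v_2 = (2, 3).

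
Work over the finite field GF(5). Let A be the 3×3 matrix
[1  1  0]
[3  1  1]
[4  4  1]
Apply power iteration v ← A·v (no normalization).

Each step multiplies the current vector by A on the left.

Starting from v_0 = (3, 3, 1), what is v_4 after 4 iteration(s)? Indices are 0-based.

v_0 = (3, 3, 1).
v_1 = A·v_0 = (1, 3, 0).
v_2 = A·v_1 = (4, 1, 1).
v_3 = A·v_2 = (0, 4, 1).
v_4 = A·v_3 = (4, 0, 2).

v_4 = (4, 0, 2)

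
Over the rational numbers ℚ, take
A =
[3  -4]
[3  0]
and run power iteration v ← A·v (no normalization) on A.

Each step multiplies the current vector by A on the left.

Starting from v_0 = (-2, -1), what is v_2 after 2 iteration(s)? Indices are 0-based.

v_0 = (-2, -1).
v_1 = A·v_0 = (-2, -6).
v_2 = A·v_1 = (18, -6).

v_2 = (18, -6)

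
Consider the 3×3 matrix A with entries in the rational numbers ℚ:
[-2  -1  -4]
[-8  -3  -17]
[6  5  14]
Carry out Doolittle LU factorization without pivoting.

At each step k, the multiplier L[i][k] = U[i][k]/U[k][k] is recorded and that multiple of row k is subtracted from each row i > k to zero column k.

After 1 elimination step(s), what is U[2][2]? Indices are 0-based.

k=0: U[0][0]=-2
  eliminate (1,0): mult=4, new row 1: (0, 1, -1); set L[1][0]=4
  eliminate (2,0): mult=-3, new row 2: (0, 2, 2); set L[2][0]=-3

U[2][2] = 2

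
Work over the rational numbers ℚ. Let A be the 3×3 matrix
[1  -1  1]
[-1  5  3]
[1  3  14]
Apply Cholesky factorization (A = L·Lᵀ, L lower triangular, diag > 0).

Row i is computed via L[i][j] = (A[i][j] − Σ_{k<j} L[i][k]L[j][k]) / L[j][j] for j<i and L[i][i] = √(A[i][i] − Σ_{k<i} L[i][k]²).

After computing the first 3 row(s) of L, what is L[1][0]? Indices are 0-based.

L[1][0] = -1

Step 1: L[0][0] = √(1) = 1.
  L[1][0] = (-1) / L[0][0] = -1.
Step 2: L[1][1] = √(4) = 2.
  L[2][0] = (1) / L[0][0] = 1.
  L[2][1] = (4) / L[1][1] = 2.
Step 3: L[2][2] = √(9) = 3.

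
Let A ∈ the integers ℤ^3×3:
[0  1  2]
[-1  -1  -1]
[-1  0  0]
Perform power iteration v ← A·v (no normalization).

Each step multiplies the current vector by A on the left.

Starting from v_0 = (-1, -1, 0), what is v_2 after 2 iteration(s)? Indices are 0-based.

v_0 = (-1, -1, 0).
v_1 = A·v_0 = (-1, 2, 1).
v_2 = A·v_1 = (4, -2, 1).

v_2 = (4, -2, 1)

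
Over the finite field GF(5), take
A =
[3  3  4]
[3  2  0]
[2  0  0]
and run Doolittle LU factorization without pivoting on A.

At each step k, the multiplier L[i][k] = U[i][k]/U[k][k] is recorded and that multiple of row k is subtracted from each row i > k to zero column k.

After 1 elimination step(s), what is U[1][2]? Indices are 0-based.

Step 1: pivot at (0,0) is 3.
  row1 ← row1 − (1)·row0  ⇒  L[1][0]=1, U row1=(0, 4, 1)
  row2 ← row2 − (4)·row0  ⇒  L[2][0]=4, U row2=(0, 3, 4)

U[1][2] = 1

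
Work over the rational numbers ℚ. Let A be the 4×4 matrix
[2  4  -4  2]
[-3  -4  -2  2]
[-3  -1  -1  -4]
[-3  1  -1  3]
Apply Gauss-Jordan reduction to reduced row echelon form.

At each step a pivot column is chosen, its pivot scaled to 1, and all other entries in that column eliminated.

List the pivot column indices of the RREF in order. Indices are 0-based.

pivot columns: 0, 1, 2, 3

pivot(0,0)=2: scale R0 → (1, 2, -2, 1)
  clear (1,0): R1 −= (-3)R0 → (0, 2, -8, 5)
  clear (2,0): R2 −= (-3)R0 → (0, 5, -7, -1)
  clear (3,0): R3 −= (-3)R0 → (0, 7, -7, 6)
pivot(1,1)=2: scale R1 → (0, 1, -4, 5/2)
  clear (0,1): R0 −= (2)R1 → (1, 0, 6, -4)
  clear (2,1): R2 −= (5)R1 → (0, 0, 13, -27/2)
  clear (3,1): R3 −= (7)R1 → (0, 0, 21, -23/2)
pivot(2,2)=13: scale R2 → (0, 0, 1, -27/26)
  clear (0,2): R0 −= (6)R2 → (1, 0, 0, 29/13)
  clear (1,2): R1 −= (-4)R2 → (0, 1, 0, -43/26)
  clear (3,2): R3 −= (21)R2 → (0, 0, 0, 134/13)
pivot(3,3)=134/13: scale R3 → (0, 0, 0, 1)
  clear (0,3): R0 −= (29/13)R3 → (1, 0, 0, 0)
  clear (1,3): R1 −= (-43/26)R3 → (0, 1, 0, 0)
  clear (2,3): R2 −= (-27/26)R3 → (0, 0, 1, 0)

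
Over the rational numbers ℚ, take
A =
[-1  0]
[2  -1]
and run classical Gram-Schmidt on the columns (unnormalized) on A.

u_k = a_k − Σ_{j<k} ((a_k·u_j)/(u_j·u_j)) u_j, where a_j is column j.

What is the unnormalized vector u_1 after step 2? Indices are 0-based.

u_1 = (-2/5, -1/5)

Step 1: u_0 = a_0 = (-1, 2).
Step 2: u_1 = a_1 − (-2/5)·u_0 = (-2/5, -1/5).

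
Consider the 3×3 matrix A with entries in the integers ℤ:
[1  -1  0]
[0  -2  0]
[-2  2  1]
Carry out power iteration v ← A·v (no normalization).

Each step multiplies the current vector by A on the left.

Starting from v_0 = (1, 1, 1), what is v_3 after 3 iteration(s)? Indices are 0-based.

v_0 = (1, 1, 1).
v_1 = A·v_0 = (0, -2, 1).
v_2 = A·v_1 = (2, 4, -3).
v_3 = A·v_2 = (-2, -8, 1).

v_3 = (-2, -8, 1)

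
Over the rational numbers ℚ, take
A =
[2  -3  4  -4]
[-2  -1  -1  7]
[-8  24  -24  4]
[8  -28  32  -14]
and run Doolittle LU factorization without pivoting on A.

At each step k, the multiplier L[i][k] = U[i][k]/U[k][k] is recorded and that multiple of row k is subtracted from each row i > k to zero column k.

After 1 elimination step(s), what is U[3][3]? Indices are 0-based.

k=0: U[0][0]=2
  eliminate (1,0): mult=-1, new row 1: (0, -4, 3, 3); set L[1][0]=-1
  eliminate (2,0): mult=-4, new row 2: (0, 12, -8, -12); set L[2][0]=-4
  eliminate (3,0): mult=4, new row 3: (0, -16, 16, 2); set L[3][0]=4

U[3][3] = 2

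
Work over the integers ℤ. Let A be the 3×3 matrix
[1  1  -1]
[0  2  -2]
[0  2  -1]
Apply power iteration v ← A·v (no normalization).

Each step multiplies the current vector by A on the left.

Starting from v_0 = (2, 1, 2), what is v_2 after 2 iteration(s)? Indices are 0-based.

v_0 = (2, 1, 2).
v_1 = A·v_0 = (1, -2, 0).
v_2 = A·v_1 = (-1, -4, -4).

v_2 = (-1, -4, -4)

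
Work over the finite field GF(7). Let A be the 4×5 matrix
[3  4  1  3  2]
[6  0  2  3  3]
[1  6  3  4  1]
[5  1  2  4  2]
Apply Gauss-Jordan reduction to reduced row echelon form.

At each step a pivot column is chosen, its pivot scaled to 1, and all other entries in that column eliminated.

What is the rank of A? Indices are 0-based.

rank = 4

[1] R0 /= 3  ⇒  (1, 6, 5, 1, 3)
     R1 -= 6·R0  ⇒  (0, 6, 0, 4, 6)
     R2 -= 1·R0  ⇒  (0, 0, 5, 3, 5)
     R3 -= 5·R0  ⇒  (0, 6, 5, 6, 1)
[2] R1 /= 6  ⇒  (0, 1, 0, 3, 1)
     R0 -= 6·R1  ⇒  (1, 0, 5, 4, 4)
     R3 -= 6·R1  ⇒  (0, 0, 5, 2, 2)
[3] R2 /= 5  ⇒  (0, 0, 1, 2, 1)
     R0 -= 5·R2  ⇒  (1, 0, 0, 1, 6)
     R3 -= 5·R2  ⇒  (0, 0, 0, 6, 4)
[4] R3 /= 6  ⇒  (0, 0, 0, 1, 3)
     R0 -= 1·R3  ⇒  (1, 0, 0, 0, 3)
     R1 -= 3·R3  ⇒  (0, 1, 0, 0, 6)
     R2 -= 2·R3  ⇒  (0, 0, 1, 0, 2)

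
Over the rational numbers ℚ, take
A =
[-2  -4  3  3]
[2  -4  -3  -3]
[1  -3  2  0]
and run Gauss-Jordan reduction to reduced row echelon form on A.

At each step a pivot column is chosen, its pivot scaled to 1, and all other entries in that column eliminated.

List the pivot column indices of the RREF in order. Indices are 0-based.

step 1: normalize row 0 (÷-2) = (1, 2, -3/2, -3/2)
  row 1: subtract 2×row0 = (0, -8, 0, 0)
  row 2: subtract 1×row0 = (0, -5, 7/2, 3/2)
step 2: normalize row 1 (÷-8) = (0, 1, 0, 0)
  row 0: subtract 2×row1 = (1, 0, -3/2, -3/2)
  row 2: subtract -5×row1 = (0, 0, 7/2, 3/2)
step 3: normalize row 2 (÷7/2) = (0, 0, 1, 3/7)
  row 0: subtract -3/2×row2 = (1, 0, 0, -6/7)

pivot columns: 0, 1, 2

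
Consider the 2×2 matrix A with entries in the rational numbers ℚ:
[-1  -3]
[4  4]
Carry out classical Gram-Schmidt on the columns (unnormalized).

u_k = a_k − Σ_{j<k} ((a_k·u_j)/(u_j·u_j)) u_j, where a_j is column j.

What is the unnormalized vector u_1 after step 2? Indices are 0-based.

Step 1: u_0 = a_0 = (-1, 4).
Step 2: u_1 = a_1 − (19/17)·u_0 = (-32/17, -8/17).

u_1 = (-32/17, -8/17)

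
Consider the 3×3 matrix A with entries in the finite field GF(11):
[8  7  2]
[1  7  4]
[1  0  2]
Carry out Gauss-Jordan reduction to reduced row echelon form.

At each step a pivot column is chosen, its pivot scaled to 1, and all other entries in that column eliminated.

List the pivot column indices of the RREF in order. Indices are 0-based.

pivot columns: 0, 1, 2

[1] R0 /= 8  ⇒  (1, 5, 3)
     R1 -= 1·R0  ⇒  (0, 2, 1)
     R2 -= 1·R0  ⇒  (0, 6, 10)
[2] R1 /= 2  ⇒  (0, 1, 6)
     R0 -= 5·R1  ⇒  (1, 0, 6)
     R2 -= 6·R1  ⇒  (0, 0, 7)
[3] R2 /= 7  ⇒  (0, 0, 1)
     R0 -= 6·R2  ⇒  (1, 0, 0)
     R1 -= 6·R2  ⇒  (0, 1, 0)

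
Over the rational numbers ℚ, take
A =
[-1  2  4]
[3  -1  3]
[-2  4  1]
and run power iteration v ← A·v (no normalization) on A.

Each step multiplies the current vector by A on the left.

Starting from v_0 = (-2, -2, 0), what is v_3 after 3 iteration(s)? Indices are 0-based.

v_3 = (-70, -100, -28)

v_0 = (-2, -2, 0).
v_1 = A·v_0 = (-2, -4, -4).
v_2 = A·v_1 = (-22, -14, -16).
v_3 = A·v_2 = (-70, -100, -28).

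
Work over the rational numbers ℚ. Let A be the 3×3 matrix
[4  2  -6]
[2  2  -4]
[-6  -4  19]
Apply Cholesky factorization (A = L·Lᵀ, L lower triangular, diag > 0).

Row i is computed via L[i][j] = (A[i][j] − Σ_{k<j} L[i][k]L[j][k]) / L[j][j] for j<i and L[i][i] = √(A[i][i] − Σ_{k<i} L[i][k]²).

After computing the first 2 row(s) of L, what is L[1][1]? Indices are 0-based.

Step 1: L[0][0] = √(4) = 2.
  L[1][0] = (2) / L[0][0] = 1.
Step 2: L[1][1] = √(1) = 1.

L[1][1] = 1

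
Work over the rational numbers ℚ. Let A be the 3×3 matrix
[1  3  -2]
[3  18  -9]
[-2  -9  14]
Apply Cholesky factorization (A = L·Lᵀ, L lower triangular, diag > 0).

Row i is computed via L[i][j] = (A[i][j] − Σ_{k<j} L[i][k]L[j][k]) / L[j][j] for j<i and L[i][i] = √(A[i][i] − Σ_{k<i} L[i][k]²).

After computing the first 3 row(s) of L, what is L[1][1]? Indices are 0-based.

L[1][1] = 3

Step 1: L[0][0] = √(1) = 1.
  L[1][0] = (3) / L[0][0] = 3.
Step 2: L[1][1] = √(9) = 3.
  L[2][0] = (-2) / L[0][0] = -2.
  L[2][1] = (-3) / L[1][1] = -1.
Step 3: L[2][2] = √(9) = 3.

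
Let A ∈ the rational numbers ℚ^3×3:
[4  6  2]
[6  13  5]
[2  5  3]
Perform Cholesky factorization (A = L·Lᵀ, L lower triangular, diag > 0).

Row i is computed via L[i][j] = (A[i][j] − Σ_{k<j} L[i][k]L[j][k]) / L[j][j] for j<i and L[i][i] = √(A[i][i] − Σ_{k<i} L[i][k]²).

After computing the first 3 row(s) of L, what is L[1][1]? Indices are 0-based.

Step 1: L[0][0] = √(4) = 2.
  L[1][0] = (6) / L[0][0] = 3.
Step 2: L[1][1] = √(4) = 2.
  L[2][0] = (2) / L[0][0] = 1.
  L[2][1] = (2) / L[1][1] = 1.
Step 3: L[2][2] = √(1) = 1.

L[1][1] = 2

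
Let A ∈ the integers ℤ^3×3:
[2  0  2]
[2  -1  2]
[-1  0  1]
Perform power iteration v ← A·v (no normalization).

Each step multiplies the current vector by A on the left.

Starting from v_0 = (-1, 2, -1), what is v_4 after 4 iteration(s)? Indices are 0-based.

v_0 = (-1, 2, -1).
v_1 = A·v_0 = (-4, -6, 0).
v_2 = A·v_1 = (-8, -2, 4).
v_3 = A·v_2 = (-8, -6, 12).
v_4 = A·v_3 = (8, 14, 20).

v_4 = (8, 14, 20)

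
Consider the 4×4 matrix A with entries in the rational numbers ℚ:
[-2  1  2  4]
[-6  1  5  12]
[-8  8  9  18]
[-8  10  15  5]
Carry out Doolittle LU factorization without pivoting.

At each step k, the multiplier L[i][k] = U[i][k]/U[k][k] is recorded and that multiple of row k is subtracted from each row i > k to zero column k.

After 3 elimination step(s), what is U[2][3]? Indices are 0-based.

[col 0] pivot -2
  R1 -= 3*R0 → (0, -2, -1, 0)  (L[1][0] := 3)
  R2 -= 4*R0 → (0, 4, 1, 2)  (L[2][0] := 4)
  R3 -= 4*R0 → (0, 6, 7, -11)  (L[3][0] := 4)
[col 1] pivot -2
  R2 -= -2*R1 → (0, 0, -1, 2)  (L[2][1] := -2)
  R3 -= -3*R1 → (0, 0, 4, -11)  (L[3][1] := -3)
[col 2] pivot -1
  R3 -= -4*R2 → (0, 0, 0, -3)  (L[3][2] := -4)

U[2][3] = 2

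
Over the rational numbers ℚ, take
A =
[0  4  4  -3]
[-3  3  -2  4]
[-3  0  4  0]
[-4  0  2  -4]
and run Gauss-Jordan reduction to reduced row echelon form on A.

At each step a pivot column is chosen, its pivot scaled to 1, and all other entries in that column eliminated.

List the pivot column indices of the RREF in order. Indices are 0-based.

pivot(0,0): swap R0↔R1
pivot(0,0)=-3: scale R0 → (1, -1, 2/3, -4/3)
  clear (2,0): R2 −= (-3)R0 → (0, -3, 6, -4)
  clear (3,0): R3 −= (-4)R0 → (0, -4, 14/3, -28/3)
pivot(1,1)=4: scale R1 → (0, 1, 1, -3/4)
  clear (0,1): R0 −= (-1)R1 → (1, 0, 5/3, -25/12)
  clear (2,1): R2 −= (-3)R1 → (0, 0, 9, -25/4)
  clear (3,1): R3 −= (-4)R1 → (0, 0, 26/3, -37/3)
pivot(2,2)=9: scale R2 → (0, 0, 1, -25/36)
  clear (0,2): R0 −= (5/3)R2 → (1, 0, 0, -25/27)
  clear (1,2): R1 −= (1)R2 → (0, 1, 0, -1/18)
  clear (3,2): R3 −= (26/3)R2 → (0, 0, 0, -341/54)
pivot(3,3)=-341/54: scale R3 → (0, 0, 0, 1)
  clear (0,3): R0 −= (-25/27)R3 → (1, 0, 0, 0)
  clear (1,3): R1 −= (-1/18)R3 → (0, 1, 0, 0)
  clear (2,3): R2 −= (-25/36)R3 → (0, 0, 1, 0)

pivot columns: 0, 1, 2, 3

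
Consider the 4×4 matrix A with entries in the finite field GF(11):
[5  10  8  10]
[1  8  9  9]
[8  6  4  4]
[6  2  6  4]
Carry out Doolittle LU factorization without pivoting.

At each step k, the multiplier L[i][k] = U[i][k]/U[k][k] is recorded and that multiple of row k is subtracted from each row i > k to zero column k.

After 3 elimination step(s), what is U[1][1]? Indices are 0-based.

U[1][1] = 6

[col 0] pivot 5
  R1 -= 9*R0 → (0, 6, 3, 7)  (L[1][0] := 9)
  R2 -= 6*R0 → (0, 1, 0, 10)  (L[2][0] := 6)
  R3 -= 10*R0 → (0, 1, 3, 3)  (L[3][0] := 10)
[col 1] pivot 6
  R2 -= 2*R1 → (0, 0, 5, 7)  (L[2][1] := 2)
  R3 -= 2*R1 → (0, 0, 8, 0)  (L[3][1] := 2)
[col 2] pivot 5
  R3 -= 6*R2 → (0, 0, 0, 2)  (L[3][2] := 6)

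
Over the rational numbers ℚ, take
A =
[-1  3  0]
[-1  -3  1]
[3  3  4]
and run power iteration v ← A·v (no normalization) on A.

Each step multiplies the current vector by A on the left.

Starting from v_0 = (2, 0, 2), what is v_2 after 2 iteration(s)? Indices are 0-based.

v_2 = (2, 16, 50)

v_0 = (2, 0, 2).
v_1 = A·v_0 = (-2, 0, 14).
v_2 = A·v_1 = (2, 16, 50).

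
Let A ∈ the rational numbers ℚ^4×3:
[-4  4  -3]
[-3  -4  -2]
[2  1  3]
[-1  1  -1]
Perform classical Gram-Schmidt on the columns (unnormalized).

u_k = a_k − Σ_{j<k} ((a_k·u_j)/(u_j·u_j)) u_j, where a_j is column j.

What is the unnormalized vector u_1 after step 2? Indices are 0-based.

u_1 = (18/5, -43/10, 6/5, 9/10)

Step 1: u_0 = a_0 = (-4, -3, 2, -1).
Step 2: u_1 = a_1 − (-1/10)·u_0 = (18/5, -43/10, 6/5, 9/10).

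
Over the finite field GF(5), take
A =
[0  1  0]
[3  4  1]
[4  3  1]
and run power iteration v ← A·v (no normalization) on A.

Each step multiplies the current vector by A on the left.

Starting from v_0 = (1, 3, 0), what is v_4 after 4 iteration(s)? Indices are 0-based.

v_0 = (1, 3, 0).
v_1 = A·v_0 = (3, 0, 3).
v_2 = A·v_1 = (0, 2, 0).
v_3 = A·v_2 = (2, 3, 1).
v_4 = A·v_3 = (3, 4, 3).

v_4 = (3, 4, 3)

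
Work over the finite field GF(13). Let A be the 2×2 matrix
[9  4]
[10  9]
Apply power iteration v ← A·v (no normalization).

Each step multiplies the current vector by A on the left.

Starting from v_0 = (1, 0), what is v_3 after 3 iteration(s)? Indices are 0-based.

v_0 = (1, 0).
v_1 = A·v_0 = (9, 10).
v_2 = A·v_1 = (4, 11).
v_3 = A·v_2 = (2, 9).

v_3 = (2, 9)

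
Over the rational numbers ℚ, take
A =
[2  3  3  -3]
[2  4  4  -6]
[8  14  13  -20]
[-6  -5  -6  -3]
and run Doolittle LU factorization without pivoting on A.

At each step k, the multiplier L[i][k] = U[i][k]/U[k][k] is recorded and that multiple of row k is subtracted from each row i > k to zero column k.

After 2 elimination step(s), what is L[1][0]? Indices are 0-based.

k=0: U[0][0]=2
  eliminate (1,0): mult=1, new row 1: (0, 1, 1, -3); set L[1][0]=1
  eliminate (2,0): mult=4, new row 2: (0, 2, 1, -8); set L[2][0]=4
  eliminate (3,0): mult=-3, new row 3: (0, 4, 3, -12); set L[3][0]=-3
k=1: U[1][1]=1
  eliminate (2,1): mult=2, new row 2: (0, 0, -1, -2); set L[2][1]=2
  eliminate (3,1): mult=4, new row 3: (0, 0, -1, 0); set L[3][1]=4

L[1][0] = 1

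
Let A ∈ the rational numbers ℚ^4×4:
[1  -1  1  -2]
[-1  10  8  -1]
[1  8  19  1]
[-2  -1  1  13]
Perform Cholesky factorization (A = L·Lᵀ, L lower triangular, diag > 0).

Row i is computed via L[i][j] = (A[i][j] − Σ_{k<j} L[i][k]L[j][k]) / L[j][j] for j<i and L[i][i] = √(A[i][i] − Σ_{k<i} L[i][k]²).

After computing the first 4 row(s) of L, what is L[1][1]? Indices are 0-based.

L[1][1] = 3

Step 1: L[0][0] = √(1) = 1.
  L[1][0] = (-1) / L[0][0] = -1.
Step 2: L[1][1] = √(9) = 3.
  L[2][0] = (1) / L[0][0] = 1.
  L[2][1] = (9) / L[1][1] = 3.
Step 3: L[2][2] = √(9) = 3.
  L[3][0] = (-2) / L[0][0] = -2.
  L[3][1] = (-3) / L[1][1] = -1.
  L[3][2] = (6) / L[2][2] = 2.
Step 4: L[3][3] = √(4) = 2.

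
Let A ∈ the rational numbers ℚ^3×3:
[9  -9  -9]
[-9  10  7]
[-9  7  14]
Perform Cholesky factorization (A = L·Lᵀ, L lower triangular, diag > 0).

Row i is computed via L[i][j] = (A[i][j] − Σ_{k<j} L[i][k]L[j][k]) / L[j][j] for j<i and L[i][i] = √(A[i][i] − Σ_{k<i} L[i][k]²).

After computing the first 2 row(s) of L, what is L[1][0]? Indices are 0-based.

L[1][0] = -3

Step 1: L[0][0] = √(9) = 3.
  L[1][0] = (-9) / L[0][0] = -3.
Step 2: L[1][1] = √(1) = 1.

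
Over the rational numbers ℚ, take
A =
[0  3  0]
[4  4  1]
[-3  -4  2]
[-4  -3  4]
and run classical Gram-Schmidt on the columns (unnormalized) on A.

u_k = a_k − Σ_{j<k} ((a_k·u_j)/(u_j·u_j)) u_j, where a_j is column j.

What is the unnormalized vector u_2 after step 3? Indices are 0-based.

u_2 = (-32/75, 617/225, 188/225, 476/225)

Step 1: u_0 = a_0 = (0, 4, -3, -4).
Step 2: u_1 = a_1 − (40/41)·u_0 = (3, 4/41, -44/41, 37/41).
Step 3: u_2 = a_2 − (-18/41)·u_0 − (32/225)·u_1 = (-32/75, 617/225, 188/225, 476/225).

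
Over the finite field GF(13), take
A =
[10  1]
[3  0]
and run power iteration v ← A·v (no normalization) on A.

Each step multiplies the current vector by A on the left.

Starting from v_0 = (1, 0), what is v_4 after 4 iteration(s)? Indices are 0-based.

v_4 = (2, 8)

v_0 = (1, 0).
v_1 = A·v_0 = (10, 3).
v_2 = A·v_1 = (12, 4).
v_3 = A·v_2 = (7, 10).
v_4 = A·v_3 = (2, 8).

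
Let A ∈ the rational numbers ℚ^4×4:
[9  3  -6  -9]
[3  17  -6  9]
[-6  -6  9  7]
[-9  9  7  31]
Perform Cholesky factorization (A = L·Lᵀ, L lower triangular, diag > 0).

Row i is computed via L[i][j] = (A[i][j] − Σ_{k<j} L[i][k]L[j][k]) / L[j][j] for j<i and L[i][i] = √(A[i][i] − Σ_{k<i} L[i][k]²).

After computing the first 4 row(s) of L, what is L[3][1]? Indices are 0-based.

Step 1: L[0][0] = √(9) = 3.
  L[1][0] = (3) / L[0][0] = 1.
Step 2: L[1][1] = √(16) = 4.
  L[2][0] = (-6) / L[0][0] = -2.
  L[2][1] = (-4) / L[1][1] = -1.
Step 3: L[2][2] = √(4) = 2.
  L[3][0] = (-9) / L[0][0] = -3.
  L[3][1] = (12) / L[1][1] = 3.
  L[3][2] = (4) / L[2][2] = 2.
Step 4: L[3][3] = √(9) = 3.

L[3][1] = 3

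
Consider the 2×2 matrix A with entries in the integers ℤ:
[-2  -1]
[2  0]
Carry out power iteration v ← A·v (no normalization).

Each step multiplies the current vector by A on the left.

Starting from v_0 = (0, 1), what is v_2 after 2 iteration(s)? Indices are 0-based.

v_2 = (2, -2)

v_0 = (0, 1).
v_1 = A·v_0 = (-1, 0).
v_2 = A·v_1 = (2, -2).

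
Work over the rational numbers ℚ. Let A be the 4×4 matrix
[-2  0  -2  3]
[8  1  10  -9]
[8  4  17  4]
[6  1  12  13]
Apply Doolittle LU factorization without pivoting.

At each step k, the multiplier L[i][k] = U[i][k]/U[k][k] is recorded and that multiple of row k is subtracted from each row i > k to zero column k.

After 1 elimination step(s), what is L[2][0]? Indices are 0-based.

L[2][0] = -4

[col 0] pivot -2
  R1 -= -4*R0 → (0, 1, 2, 3)  (L[1][0] := -4)
  R2 -= -4*R0 → (0, 4, 9, 16)  (L[2][0] := -4)
  R3 -= -3*R0 → (0, 1, 6, 22)  (L[3][0] := -3)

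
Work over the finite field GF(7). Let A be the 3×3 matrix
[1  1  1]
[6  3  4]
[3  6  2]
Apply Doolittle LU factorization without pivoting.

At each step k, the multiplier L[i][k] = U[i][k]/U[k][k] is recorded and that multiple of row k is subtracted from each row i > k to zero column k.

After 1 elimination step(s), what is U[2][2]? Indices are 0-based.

[col 0] pivot 1
  R1 -= 6*R0 → (0, 4, 5)  (L[1][0] := 6)
  R2 -= 3*R0 → (0, 3, 6)  (L[2][0] := 3)

U[2][2] = 6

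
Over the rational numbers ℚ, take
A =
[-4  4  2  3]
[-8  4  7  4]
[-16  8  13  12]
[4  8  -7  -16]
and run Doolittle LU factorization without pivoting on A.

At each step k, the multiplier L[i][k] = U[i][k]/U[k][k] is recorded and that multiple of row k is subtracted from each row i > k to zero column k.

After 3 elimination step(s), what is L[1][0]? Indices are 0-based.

[col 0] pivot -4
  R1 -= 2*R0 → (0, -4, 3, -2)  (L[1][0] := 2)
  R2 -= 4*R0 → (0, -8, 5, 0)  (L[2][0] := 4)
  R3 -= -1*R0 → (0, 12, -5, -13)  (L[3][0] := -1)
[col 1] pivot -4
  R2 -= 2*R1 → (0, 0, -1, 4)  (L[2][1] := 2)
  R3 -= -3*R1 → (0, 0, 4, -19)  (L[3][1] := -3)
[col 2] pivot -1
  R3 -= -4*R2 → (0, 0, 0, -3)  (L[3][2] := -4)

L[1][0] = 2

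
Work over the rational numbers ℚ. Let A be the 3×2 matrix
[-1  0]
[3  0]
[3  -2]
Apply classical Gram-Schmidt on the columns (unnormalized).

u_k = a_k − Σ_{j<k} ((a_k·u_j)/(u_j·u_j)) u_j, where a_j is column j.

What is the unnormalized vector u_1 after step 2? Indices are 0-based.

u_1 = (-6/19, 18/19, -20/19)

Step 1: u_0 = a_0 = (-1, 3, 3).
Step 2: u_1 = a_1 − (-6/19)·u_0 = (-6/19, 18/19, -20/19).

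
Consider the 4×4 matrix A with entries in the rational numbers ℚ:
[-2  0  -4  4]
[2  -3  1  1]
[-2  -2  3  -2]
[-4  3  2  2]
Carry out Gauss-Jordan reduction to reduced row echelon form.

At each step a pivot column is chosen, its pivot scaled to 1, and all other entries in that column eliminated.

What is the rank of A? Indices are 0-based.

[1] R0 /= -2  ⇒  (1, 0, 2, -2)
     R1 -= 2·R0  ⇒  (0, -3, -3, 5)
     R2 -= -2·R0  ⇒  (0, -2, 7, -6)
     R3 -= -4·R0  ⇒  (0, 3, 10, -6)
[2] R1 /= -3  ⇒  (0, 1, 1, -5/3)
     R2 -= -2·R1  ⇒  (0, 0, 9, -28/3)
     R3 -= 3·R1  ⇒  (0, 0, 7, -1)
[3] R2 /= 9  ⇒  (0, 0, 1, -28/27)
     R0 -= 2·R2  ⇒  (1, 0, 0, 2/27)
     R1 -= 1·R2  ⇒  (0, 1, 0, -17/27)
     R3 -= 7·R2  ⇒  (0, 0, 0, 169/27)
[4] R3 /= 169/27  ⇒  (0, 0, 0, 1)
     R0 -= 2/27·R3  ⇒  (1, 0, 0, 0)
     R1 -= -17/27·R3  ⇒  (0, 1, 0, 0)
     R2 -= -28/27·R3  ⇒  (0, 0, 1, 0)

rank = 4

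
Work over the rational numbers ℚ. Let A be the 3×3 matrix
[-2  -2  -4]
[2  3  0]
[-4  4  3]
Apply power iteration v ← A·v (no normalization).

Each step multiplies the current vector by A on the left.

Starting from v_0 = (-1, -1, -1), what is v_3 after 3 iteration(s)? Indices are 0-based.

v_3 = (230, 15, -203)

v_0 = (-1, -1, -1).
v_1 = A·v_0 = (8, -5, -3).
v_2 = A·v_1 = (6, 1, -61).
v_3 = A·v_2 = (230, 15, -203).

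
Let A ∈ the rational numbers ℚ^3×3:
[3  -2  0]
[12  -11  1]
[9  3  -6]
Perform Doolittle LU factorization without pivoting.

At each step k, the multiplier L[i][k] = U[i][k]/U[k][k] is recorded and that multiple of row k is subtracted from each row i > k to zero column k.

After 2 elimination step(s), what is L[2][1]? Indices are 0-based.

L[2][1] = -3

Step 1: pivot at (0,0) is 3.
  row1 ← row1 − (4)·row0  ⇒  L[1][0]=4, U row1=(0, -3, 1)
  row2 ← row2 − (3)·row0  ⇒  L[2][0]=3, U row2=(0, 9, -6)
Step 2: pivot at (1,1) is -3.
  row2 ← row2 − (-3)·row1  ⇒  L[2][1]=-3, U row2=(0, 0, -3)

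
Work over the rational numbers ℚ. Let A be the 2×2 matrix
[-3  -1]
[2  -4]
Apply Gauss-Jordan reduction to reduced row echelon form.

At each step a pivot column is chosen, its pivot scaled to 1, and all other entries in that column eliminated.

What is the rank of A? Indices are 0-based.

step 1: normalize row 0 (÷-3) = (1, 1/3)
  row 1: subtract 2×row0 = (0, -14/3)
step 2: normalize row 1 (÷-14/3) = (0, 1)
  row 0: subtract 1/3×row1 = (1, 0)

rank = 2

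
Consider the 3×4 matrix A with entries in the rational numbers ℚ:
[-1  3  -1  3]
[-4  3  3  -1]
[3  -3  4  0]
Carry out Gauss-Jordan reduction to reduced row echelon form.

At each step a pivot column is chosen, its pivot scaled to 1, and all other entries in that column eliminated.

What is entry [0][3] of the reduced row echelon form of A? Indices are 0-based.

M[0][3] = 24/17

pivot(0,0)=-1: scale R0 → (1, -3, 1, -3)
  clear (1,0): R1 −= (-4)R0 → (0, -9, 7, -13)
  clear (2,0): R2 −= (3)R0 → (0, 6, 1, 9)
pivot(1,1)=-9: scale R1 → (0, 1, -7/9, 13/9)
  clear (0,1): R0 −= (-3)R1 → (1, 0, -4/3, 4/3)
  clear (2,1): R2 −= (6)R1 → (0, 0, 17/3, 1/3)
pivot(2,2)=17/3: scale R2 → (0, 0, 1, 1/17)
  clear (0,2): R0 −= (-4/3)R2 → (1, 0, 0, 24/17)
  clear (1,2): R1 −= (-7/9)R2 → (0, 1, 0, 76/51)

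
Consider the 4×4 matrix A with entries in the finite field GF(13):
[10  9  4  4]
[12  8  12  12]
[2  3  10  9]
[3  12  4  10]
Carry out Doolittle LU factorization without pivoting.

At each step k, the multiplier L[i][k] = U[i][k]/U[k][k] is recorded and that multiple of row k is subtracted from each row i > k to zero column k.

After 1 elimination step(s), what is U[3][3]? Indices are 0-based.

Step 1: pivot at (0,0) is 10.
  row1 ← row1 − (9)·row0  ⇒  L[1][0]=9, U row1=(0, 5, 2, 2)
  row2 ← row2 − (8)·row0  ⇒  L[2][0]=8, U row2=(0, 9, 4, 3)
  row3 ← row3 − (12)·row0  ⇒  L[3][0]=12, U row3=(0, 8, 8, 1)

U[3][3] = 1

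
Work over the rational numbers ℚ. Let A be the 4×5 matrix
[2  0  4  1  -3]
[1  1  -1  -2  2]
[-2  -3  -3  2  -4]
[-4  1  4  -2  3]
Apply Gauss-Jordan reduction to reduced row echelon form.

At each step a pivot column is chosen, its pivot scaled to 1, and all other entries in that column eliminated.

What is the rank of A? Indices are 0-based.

step 1: normalize row 0 (÷2) = (1, 0, 2, 1/2, -3/2)
  row 1: subtract 1×row0 = (0, 1, -3, -5/2, 7/2)
  row 2: subtract -2×row0 = (0, -3, 1, 3, -7)
  row 3: subtract -4×row0 = (0, 1, 12, 0, -3)
step 2: normalize row 1 (÷1) = (0, 1, -3, -5/2, 7/2)
  row 2: subtract -3×row1 = (0, 0, -8, -9/2, 7/2)
  row 3: subtract 1×row1 = (0, 0, 15, 5/2, -13/2)
step 3: normalize row 2 (÷-8) = (0, 0, 1, 9/16, -7/16)
  row 0: subtract 2×row2 = (1, 0, 0, -5/8, -5/8)
  row 1: subtract -3×row2 = (0, 1, 0, -13/16, 35/16)
  row 3: subtract 15×row2 = (0, 0, 0, -95/16, 1/16)
step 4: normalize row 3 (÷-95/16) = (0, 0, 0, 1, -1/95)
  row 0: subtract -5/8×row3 = (1, 0, 0, 0, -12/19)
  row 1: subtract -13/16×row3 = (0, 1, 0, 0, 207/95)
  row 2: subtract 9/16×row3 = (0, 0, 1, 0, -41/95)

rank = 4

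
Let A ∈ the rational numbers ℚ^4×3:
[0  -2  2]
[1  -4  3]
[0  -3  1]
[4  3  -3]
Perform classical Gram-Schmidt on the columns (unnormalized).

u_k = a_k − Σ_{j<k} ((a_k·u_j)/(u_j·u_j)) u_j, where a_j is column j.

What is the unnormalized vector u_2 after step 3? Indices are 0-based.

Step 1: u_0 = a_0 = (0, 1, 0, 4).
Step 2: u_1 = a_1 − (8/17)·u_0 = (-2, -76/17, -3, 19/17).
Step 3: u_2 = a_2 − (-9/17)·u_0 − (-202/291)·u_1 = (178/291, 124/291, -105/97, -31/291).

u_2 = (178/291, 124/291, -105/97, -31/291)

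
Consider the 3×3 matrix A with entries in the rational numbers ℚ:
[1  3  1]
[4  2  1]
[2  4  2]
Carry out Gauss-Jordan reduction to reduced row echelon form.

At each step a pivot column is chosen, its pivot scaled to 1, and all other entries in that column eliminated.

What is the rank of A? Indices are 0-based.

rank = 3

pivot(0,0)=1: scale R0 → (1, 3, 1)
  clear (1,0): R1 −= (4)R0 → (0, -10, -3)
  clear (2,0): R2 −= (2)R0 → (0, -2, 0)
pivot(1,1)=-10: scale R1 → (0, 1, 3/10)
  clear (0,1): R0 −= (3)R1 → (1, 0, 1/10)
  clear (2,1): R2 −= (-2)R1 → (0, 0, 3/5)
pivot(2,2)=3/5: scale R2 → (0, 0, 1)
  clear (0,2): R0 −= (1/10)R2 → (1, 0, 0)
  clear (1,2): R1 −= (3/10)R2 → (0, 1, 0)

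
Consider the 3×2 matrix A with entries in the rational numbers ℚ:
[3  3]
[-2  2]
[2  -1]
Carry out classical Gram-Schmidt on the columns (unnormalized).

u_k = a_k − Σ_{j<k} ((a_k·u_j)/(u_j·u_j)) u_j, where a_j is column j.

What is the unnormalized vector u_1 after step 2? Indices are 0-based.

u_1 = (42/17, 40/17, -23/17)

Step 1: u_0 = a_0 = (3, -2, 2).
Step 2: u_1 = a_1 − (3/17)·u_0 = (42/17, 40/17, -23/17).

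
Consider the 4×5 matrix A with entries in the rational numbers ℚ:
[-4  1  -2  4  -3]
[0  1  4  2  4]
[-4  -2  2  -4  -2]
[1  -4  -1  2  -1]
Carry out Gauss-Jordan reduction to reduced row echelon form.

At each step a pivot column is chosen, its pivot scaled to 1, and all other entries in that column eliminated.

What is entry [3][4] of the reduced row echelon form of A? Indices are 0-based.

M[3][4] = 73/390

[1] R0 /= -4  ⇒  (1, -1/4, 1/2, -1, 3/4)
     R2 -= -4·R0  ⇒  (0, -3, 4, -8, 1)
     R3 -= 1·R0  ⇒  (0, -15/4, -3/2, 3, -7/4)
[2] R1 /= 1  ⇒  (0, 1, 4, 2, 4)
     R0 -= -1/4·R1  ⇒  (1, 0, 3/2, -1/2, 7/4)
     R2 -= -3·R1  ⇒  (0, 0, 16, -2, 13)
     R3 -= -15/4·R1  ⇒  (0, 0, 27/2, 21/2, 53/4)
[3] R2 /= 16  ⇒  (0, 0, 1, -1/8, 13/16)
     R0 -= 3/2·R2  ⇒  (1, 0, 0, -5/16, 17/32)
     R1 -= 4·R2  ⇒  (0, 1, 0, 5/2, 3/4)
     R3 -= 27/2·R2  ⇒  (0, 0, 0, 195/16, 73/32)
[4] R3 /= 195/16  ⇒  (0, 0, 0, 1, 73/390)
     R0 -= -5/16·R3  ⇒  (1, 0, 0, 0, 23/39)
     R1 -= 5/2·R3  ⇒  (0, 1, 0, 0, 11/39)
     R2 -= -1/8·R3  ⇒  (0, 0, 1, 0, 163/195)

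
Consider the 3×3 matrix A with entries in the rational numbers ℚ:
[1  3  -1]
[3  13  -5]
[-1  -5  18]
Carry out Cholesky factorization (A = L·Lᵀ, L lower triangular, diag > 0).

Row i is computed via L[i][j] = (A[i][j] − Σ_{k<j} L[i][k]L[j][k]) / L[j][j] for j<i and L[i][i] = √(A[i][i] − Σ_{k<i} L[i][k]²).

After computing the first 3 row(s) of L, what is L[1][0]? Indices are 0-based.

Step 1: L[0][0] = √(1) = 1.
  L[1][0] = (3) / L[0][0] = 3.
Step 2: L[1][1] = √(4) = 2.
  L[2][0] = (-1) / L[0][0] = -1.
  L[2][1] = (-2) / L[1][1] = -1.
Step 3: L[2][2] = √(16) = 4.

L[1][0] = 3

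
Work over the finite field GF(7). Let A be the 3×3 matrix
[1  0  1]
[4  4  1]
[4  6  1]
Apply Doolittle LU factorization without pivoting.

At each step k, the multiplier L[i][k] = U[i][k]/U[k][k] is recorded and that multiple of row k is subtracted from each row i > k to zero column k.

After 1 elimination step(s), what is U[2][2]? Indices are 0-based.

Step 1: pivot at (0,0) is 1.
  row1 ← row1 − (4)·row0  ⇒  L[1][0]=4, U row1=(0, 4, 4)
  row2 ← row2 − (4)·row0  ⇒  L[2][0]=4, U row2=(0, 6, 4)

U[2][2] = 4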